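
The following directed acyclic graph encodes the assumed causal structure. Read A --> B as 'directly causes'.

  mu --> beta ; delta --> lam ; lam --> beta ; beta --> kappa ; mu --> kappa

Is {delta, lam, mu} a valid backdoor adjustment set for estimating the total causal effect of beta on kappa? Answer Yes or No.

Yes

Backdoor paths from beta to kappa (paths whose first edge points into beta):
  P1: beta <- mu -> kappa
Condition 1 (no descendant of beta in the set): holds — descendants of beta are {kappa}; none are in {delta, lam, mu}.
Condition 2 (every backdoor path blocked by {delta, lam, mu}):
  P1: blocked at fork node mu ∈ conditioning set.
{delta, lam, mu} satisfies the backdoor criterion.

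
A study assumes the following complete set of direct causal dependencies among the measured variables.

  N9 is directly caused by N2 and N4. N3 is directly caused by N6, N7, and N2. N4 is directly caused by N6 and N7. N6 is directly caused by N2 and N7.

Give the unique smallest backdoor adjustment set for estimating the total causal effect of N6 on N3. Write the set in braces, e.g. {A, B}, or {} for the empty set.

{N2, N7}

Variables eligible for adjustment (non-descendants of N6, excluding N6 and N3): {N2, N7}.
Backdoor paths from N6 to N3:
  P1: N6 <- N7 -> N4 -> N9 <- N2 -> N3
  P2: N6 <- N7 -> N3
  P3: N6 <- N2 -> N3
  P4: N6 <- N2 -> N9 <- N4 <- N7 -> N3
The empty set is not sufficient: P2 (N6 <- N7 -> N3) has no collider blocking it and no conditioned non-collider, so it is open.
Try {N2, N7}:
  P1: blocked at fork node N7 ∈ conditioning set.
  P2: blocked at fork node N7 ∈ conditioning set.
  P3: blocked at fork node N2 ∈ conditioning set.
  P4: blocked at fork node N2 ∈ conditioning set.
{N2, N7} contains no descendant of N6 and blocks every backdoor path.
Every element of {N2, N7} is needed (dropping N2 leaves P3 open; dropping N7 leaves P2 open), so no proper subset is valid.
Among all size-2 subsets of the eligible variables, only {N2, N7} blocks every backdoor path, so it is the unique smallest valid adjustment set.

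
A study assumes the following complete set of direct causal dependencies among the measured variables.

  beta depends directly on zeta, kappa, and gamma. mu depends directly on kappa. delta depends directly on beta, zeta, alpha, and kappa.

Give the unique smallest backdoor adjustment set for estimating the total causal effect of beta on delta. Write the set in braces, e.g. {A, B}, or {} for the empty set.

{kappa, zeta}

Variables eligible for adjustment (non-descendants of beta, excluding beta and delta): {alpha, gamma, kappa, mu, zeta}.
Backdoor paths from beta to delta:
  P1: beta <- kappa -> delta
  P2: beta <- zeta -> delta
The empty set is not sufficient: P1 (beta <- kappa -> delta) has no collider blocking it and no conditioned non-collider, so it is open.
Try {kappa, zeta}:
  P1: blocked at fork node kappa ∈ conditioning set.
  P2: blocked at fork node zeta ∈ conditioning set.
{kappa, zeta} contains no descendant of beta and blocks every backdoor path.
Every element of {kappa, zeta} is needed (dropping kappa leaves P1 open; dropping zeta leaves P2 open), so no proper subset is valid.
Among all size-2 subsets of the eligible variables, only {kappa, zeta} blocks every backdoor path, so it is the unique smallest valid adjustment set.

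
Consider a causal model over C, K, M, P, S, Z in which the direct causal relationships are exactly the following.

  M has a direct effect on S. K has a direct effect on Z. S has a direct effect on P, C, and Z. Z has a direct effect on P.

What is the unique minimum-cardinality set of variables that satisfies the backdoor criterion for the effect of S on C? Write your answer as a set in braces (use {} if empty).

{}

Variables eligible for adjustment (non-descendants of S, excluding S and C): {K, M}.
Backdoor paths from S to C:
  (none)
With no backdoor paths the empty set already satisfies the criterion, and it is trivially minimal.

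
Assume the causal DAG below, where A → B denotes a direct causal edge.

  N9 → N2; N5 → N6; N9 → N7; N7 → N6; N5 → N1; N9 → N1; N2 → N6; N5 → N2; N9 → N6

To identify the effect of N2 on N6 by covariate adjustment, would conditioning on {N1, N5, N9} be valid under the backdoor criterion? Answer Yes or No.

Yes

Backdoor paths from N2 to N6 (paths whose first edge points into N2):
  P1: N2 <- N9 -> N1 <- N5 -> N6
  P2: N2 <- N9 -> N7 -> N6
  P3: N2 <- N9 -> N6
  P4: N2 <- N5 -> N1 <- N9 -> N7 -> N6
  P5: N2 <- N5 -> N1 <- N9 -> N6
  P6: N2 <- N5 -> N6
Condition 1 (no descendant of N2 in the set): holds — descendants of N2 are {N6}; none are in {N1, N5, N9}.
Condition 2 (every backdoor path blocked by {N1, N5, N9}):
  P1: blocked at fork node N9 ∈ conditioning set.
  P2: blocked at fork node N9 ∈ conditioning set.
  P3: blocked at fork node N9 ∈ conditioning set.
  P4: blocked at fork node N5 ∈ conditioning set.
  P5: blocked at fork node N5 ∈ conditioning set.
  P6: blocked at fork node N5 ∈ conditioning set.
{N1, N5, N9} satisfies the backdoor criterion.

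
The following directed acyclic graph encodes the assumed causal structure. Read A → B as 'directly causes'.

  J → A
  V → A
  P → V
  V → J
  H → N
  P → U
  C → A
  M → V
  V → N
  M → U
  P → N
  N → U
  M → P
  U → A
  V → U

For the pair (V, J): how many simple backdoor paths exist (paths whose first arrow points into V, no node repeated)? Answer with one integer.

6

A backdoor path from V to J is any simple undirected path whose first edge points into V (i.e. leaves V via a parent).
Parents of V: {M, P}.
Enumerating:
  P1: V <- M -> P -> N -> U -> A <- J
  P2: V <- M -> P -> U -> A <- J
  P3: V <- M -> U -> A <- J
  P4: V <- P <- M -> U -> A <- J
  P5: V <- P -> N -> U -> A <- J
  P6: V <- P -> U -> A <- J
That exhausts the simple backdoor paths. Count: 6.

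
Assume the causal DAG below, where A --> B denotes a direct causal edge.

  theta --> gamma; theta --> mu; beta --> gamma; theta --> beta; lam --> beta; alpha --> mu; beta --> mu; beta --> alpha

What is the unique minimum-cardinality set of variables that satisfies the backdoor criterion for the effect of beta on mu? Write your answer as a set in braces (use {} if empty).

Variables eligible for adjustment (non-descendants of beta, excluding beta and mu): {lam, theta}.
Backdoor paths from beta to mu:
  P1: beta <- theta -> mu
The empty set is not sufficient: P1 (beta <- theta -> mu) has no collider blocking it and no conditioned non-collider, so it is open.
Try {theta}:
  P1: blocked at fork node theta ∈ conditioning set.
{theta} contains no descendant of beta and blocks every backdoor path.
No other singleton works — e.g. {lam} leaves P1 open — so {theta} is the unique smallest valid adjustment set.

{theta}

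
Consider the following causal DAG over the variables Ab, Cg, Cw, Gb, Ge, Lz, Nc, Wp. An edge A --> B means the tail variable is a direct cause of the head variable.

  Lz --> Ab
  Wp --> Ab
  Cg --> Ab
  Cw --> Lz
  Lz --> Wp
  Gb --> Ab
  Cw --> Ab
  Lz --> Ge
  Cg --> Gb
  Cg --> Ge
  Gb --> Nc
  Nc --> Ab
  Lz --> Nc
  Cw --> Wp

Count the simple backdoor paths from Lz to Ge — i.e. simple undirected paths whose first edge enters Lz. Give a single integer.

6

A backdoor path from Lz to Ge is any simple undirected path whose first edge points into Lz (i.e. leaves Lz via a parent).
Parents of Lz: {Cw}.
Enumerating:
  P1: Lz <- Cw -> Wp -> Ab <- Cg -> Ge
  P2: Lz <- Cw -> Wp -> Ab <- Gb <- Cg -> Ge
  P3: Lz <- Cw -> Wp -> Ab <- Nc <- Gb <- Cg -> Ge
  P4: Lz <- Cw -> Ab <- Cg -> Ge
  P5: Lz <- Cw -> Ab <- Gb <- Cg -> Ge
  P6: Lz <- Cw -> Ab <- Nc <- Gb <- Cg -> Ge
That exhausts the simple backdoor paths. Count: 6.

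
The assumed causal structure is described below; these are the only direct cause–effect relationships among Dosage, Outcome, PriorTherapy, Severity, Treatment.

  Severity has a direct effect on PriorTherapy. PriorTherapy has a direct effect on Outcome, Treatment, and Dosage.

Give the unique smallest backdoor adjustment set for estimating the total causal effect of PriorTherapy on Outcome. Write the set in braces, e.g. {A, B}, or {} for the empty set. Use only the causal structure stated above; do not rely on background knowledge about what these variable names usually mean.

Variables eligible for adjustment (non-descendants of PriorTherapy, excluding PriorTherapy and Outcome): {Severity}.
Backdoor paths from PriorTherapy to Outcome:
  (none)
With no backdoor paths the empty set already satisfies the criterion, and it is trivially minimal.

{}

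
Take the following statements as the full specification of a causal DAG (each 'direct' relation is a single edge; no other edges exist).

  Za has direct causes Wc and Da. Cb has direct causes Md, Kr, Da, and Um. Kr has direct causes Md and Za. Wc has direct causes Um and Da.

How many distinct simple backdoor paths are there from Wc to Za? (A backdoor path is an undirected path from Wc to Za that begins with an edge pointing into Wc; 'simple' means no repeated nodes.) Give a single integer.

6

A backdoor path from Wc to Za is any simple undirected path whose first edge points into Wc (i.e. leaves Wc via a parent).
Parents of Wc: {Da, Um}.
Enumerating:
  P1: Wc <- Um -> Cb <- Da -> Za
  P2: Wc <- Um -> Cb <- Md -> Kr <- Za
  P3: Wc <- Um -> Cb <- Kr <- Za
  P4: Wc <- Da -> Za
  P5: Wc <- Da -> Cb <- Md -> Kr <- Za
  P6: Wc <- Da -> Cb <- Kr <- Za
That exhausts the simple backdoor paths. Count: 6.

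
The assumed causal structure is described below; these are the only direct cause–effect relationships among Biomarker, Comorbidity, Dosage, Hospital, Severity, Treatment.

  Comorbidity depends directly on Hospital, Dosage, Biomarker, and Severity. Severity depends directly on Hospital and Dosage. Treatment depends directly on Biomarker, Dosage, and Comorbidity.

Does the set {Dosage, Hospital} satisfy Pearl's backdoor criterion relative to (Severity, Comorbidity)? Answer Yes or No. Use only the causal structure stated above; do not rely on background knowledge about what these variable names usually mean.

Backdoor paths from Severity to Comorbidity (paths whose first edge points into Severity):
  P1: Severity <- Dosage -> Comorbidity
  P2: Severity <- Dosage -> Treatment <- Biomarker -> Comorbidity
  P3: Severity <- Dosage -> Treatment <- Comorbidity
  P4: Severity <- Hospital -> Comorbidity
Condition 1 (no descendant of Severity in the set): holds — descendants of Severity are {Comorbidity, Treatment}; none are in {Dosage, Hospital}.
Condition 2 (every backdoor path blocked by {Dosage, Hospital}):
  P1: blocked at fork node Dosage ∈ conditioning set.
  P2: blocked at fork node Dosage ∈ conditioning set.
  P3: blocked at fork node Dosage ∈ conditioning set.
  P4: blocked at fork node Hospital ∈ conditioning set.
{Dosage, Hospital} satisfies the backdoor criterion.

Yes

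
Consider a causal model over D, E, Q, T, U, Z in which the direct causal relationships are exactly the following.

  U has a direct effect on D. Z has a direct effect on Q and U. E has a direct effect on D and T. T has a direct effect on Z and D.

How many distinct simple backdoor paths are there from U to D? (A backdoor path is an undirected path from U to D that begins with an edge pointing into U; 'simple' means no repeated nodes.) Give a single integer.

A backdoor path from U to D is any simple undirected path whose first edge points into U (i.e. leaves U via a parent).
Parents of U: {Z}.
Enumerating:
  P1: U <- Z <- T <- E -> D
  P2: U <- Z <- T -> D
That exhausts the simple backdoor paths. Count: 2.

2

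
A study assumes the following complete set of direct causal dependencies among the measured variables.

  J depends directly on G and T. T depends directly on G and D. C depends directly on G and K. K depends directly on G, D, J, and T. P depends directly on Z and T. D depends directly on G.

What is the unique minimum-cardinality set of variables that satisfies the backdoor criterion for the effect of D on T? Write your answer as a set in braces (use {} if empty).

Variables eligible for adjustment (non-descendants of D, excluding D and T): {G, Z}.
Backdoor paths from D to T:
  P1: D <- G -> T
  P2: D <- G -> J <- T
  P3: D <- G -> J -> K <- T
  P4: D <- G -> K <- T
  P5: D <- G -> K <- J <- T
  P6: D <- G -> C <- K <- T
  P7: D <- G -> C <- K <- J <- T
The empty set is not sufficient: P1 (D <- G -> T) has no collider blocking it and no conditioned non-collider, so it is open.
Try {G}:
  P1: blocked at fork node G ∈ conditioning set.
  P2: blocked at fork node G ∈ conditioning set.
  P3: blocked at fork node G ∈ conditioning set.
  P4: blocked at fork node G ∈ conditioning set.
  P5: blocked at fork node G ∈ conditioning set.
  P6: blocked at fork node G ∈ conditioning set.
  P7: blocked at fork node G ∈ conditioning set.
{G} contains no descendant of D and blocks every backdoor path.
No other singleton works — e.g. {Z} leaves P1 open — so {G} is the unique smallest valid adjustment set.

{G}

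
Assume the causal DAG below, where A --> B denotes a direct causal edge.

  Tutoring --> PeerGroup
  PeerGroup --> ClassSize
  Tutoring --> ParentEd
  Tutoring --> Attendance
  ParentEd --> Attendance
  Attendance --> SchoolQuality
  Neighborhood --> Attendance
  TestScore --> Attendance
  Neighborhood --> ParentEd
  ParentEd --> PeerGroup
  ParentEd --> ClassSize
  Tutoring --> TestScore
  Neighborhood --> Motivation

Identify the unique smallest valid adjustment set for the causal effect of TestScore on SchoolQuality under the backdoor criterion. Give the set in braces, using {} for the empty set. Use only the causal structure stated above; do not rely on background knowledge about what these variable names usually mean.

Variables eligible for adjustment (non-descendants of TestScore, excluding TestScore and SchoolQuality): {ClassSize, Motivation, Neighborhood, ParentEd, PeerGroup, Tutoring}.
Backdoor paths from TestScore to SchoolQuality:
  P1: TestScore <- Tutoring -> ParentEd <- Neighborhood -> Attendance -> SchoolQuality
  P2: TestScore <- Tutoring -> ParentEd -> Attendance -> SchoolQuality
  P3: TestScore <- Tutoring -> Attendance -> SchoolQuality
  P4: TestScore <- Tutoring -> PeerGroup <- ParentEd <- Neighborhood -> Attendance -> SchoolQuality
  P5: TestScore <- Tutoring -> PeerGroup <- ParentEd -> Attendance -> SchoolQuality
  P6: TestScore <- Tutoring -> PeerGroup -> ClassSize <- ParentEd <- Neighborhood -> Attendance -> SchoolQuality
  P7: TestScore <- Tutoring -> PeerGroup -> ClassSize <- ParentEd -> Attendance -> SchoolQuality
The empty set is not sufficient: P2 (TestScore <- Tutoring -> ParentEd -> Attendance -> SchoolQuality) has no collider blocking it and no conditioned non-collider, so it is open.
Try {Tutoring}:
  P1: blocked at fork node Tutoring ∈ conditioning set.
  P2: blocked at fork node Tutoring ∈ conditioning set.
  P3: blocked at fork node Tutoring ∈ conditioning set.
  P4: blocked at fork node Tutoring ∈ conditioning set.
  P5: blocked at fork node Tutoring ∈ conditioning set.
  P6: blocked at fork node Tutoring ∈ conditioning set.
  P7: blocked at fork node Tutoring ∈ conditioning set.
{Tutoring} contains no descendant of TestScore and blocks every backdoor path.
No other singleton works — e.g. {Neighborhood} leaves P2 open — so {Tutoring} is the unique smallest valid adjustment set.

{Tutoring}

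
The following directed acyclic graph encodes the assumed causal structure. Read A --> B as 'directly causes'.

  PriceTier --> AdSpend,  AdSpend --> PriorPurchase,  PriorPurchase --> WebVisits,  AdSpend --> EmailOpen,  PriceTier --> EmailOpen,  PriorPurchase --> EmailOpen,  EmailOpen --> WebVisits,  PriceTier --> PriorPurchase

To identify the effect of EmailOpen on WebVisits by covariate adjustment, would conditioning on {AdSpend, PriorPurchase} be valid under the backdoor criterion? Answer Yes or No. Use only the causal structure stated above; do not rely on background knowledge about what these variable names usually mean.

Yes

Backdoor paths from EmailOpen to WebVisits (paths whose first edge points into EmailOpen):
  P1: EmailOpen <- PriceTier -> AdSpend -> PriorPurchase -> WebVisits
  P2: EmailOpen <- PriceTier -> PriorPurchase -> WebVisits
  P3: EmailOpen <- AdSpend <- PriceTier -> PriorPurchase -> WebVisits
  P4: EmailOpen <- AdSpend -> PriorPurchase -> WebVisits
  P5: EmailOpen <- PriorPurchase -> WebVisits
Condition 1 (no descendant of EmailOpen in the set): holds — descendants of EmailOpen are {WebVisits}; none are in {AdSpend, PriorPurchase}.
Condition 2 (every backdoor path blocked by {AdSpend, PriorPurchase}):
  P1: blocked at chain node AdSpend ∈ conditioning set.
  P2: blocked at chain node PriorPurchase ∈ conditioning set.
  P3: blocked at chain node AdSpend ∈ conditioning set.
  P4: blocked at fork node AdSpend ∈ conditioning set.
  P5: blocked at fork node PriorPurchase ∈ conditioning set.
{AdSpend, PriorPurchase} satisfies the backdoor criterion.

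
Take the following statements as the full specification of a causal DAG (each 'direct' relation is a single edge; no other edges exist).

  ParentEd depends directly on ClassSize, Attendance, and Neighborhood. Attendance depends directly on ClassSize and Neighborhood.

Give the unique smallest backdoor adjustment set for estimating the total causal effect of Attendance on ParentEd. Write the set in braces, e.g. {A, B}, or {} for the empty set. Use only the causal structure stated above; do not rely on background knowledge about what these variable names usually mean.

Variables eligible for adjustment (non-descendants of Attendance, excluding Attendance and ParentEd): {ClassSize, Neighborhood}.
Backdoor paths from Attendance to ParentEd:
  P1: Attendance <- ClassSize -> ParentEd
  P2: Attendance <- Neighborhood -> ParentEd
The empty set is not sufficient: P1 (Attendance <- ClassSize -> ParentEd) has no collider blocking it and no conditioned non-collider, so it is open.
Try {ClassSize, Neighborhood}:
  P1: blocked at fork node ClassSize ∈ conditioning set.
  P2: blocked at fork node Neighborhood ∈ conditioning set.
{ClassSize, Neighborhood} contains no descendant of Attendance and blocks every backdoor path.
Every element of {ClassSize, Neighborhood} is needed (dropping ClassSize leaves P1 open; dropping Neighborhood leaves P2 open), so no proper subset is valid.
Among all size-2 subsets of the eligible variables, only {ClassSize, Neighborhood} blocks every backdoor path, so it is the unique smallest valid adjustment set.

{ClassSize, Neighborhood}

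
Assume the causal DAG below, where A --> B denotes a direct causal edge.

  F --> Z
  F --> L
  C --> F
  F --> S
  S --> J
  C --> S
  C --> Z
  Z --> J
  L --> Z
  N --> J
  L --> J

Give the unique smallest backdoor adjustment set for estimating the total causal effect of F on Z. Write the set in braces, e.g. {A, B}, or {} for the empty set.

Variables eligible for adjustment (non-descendants of F, excluding F and Z): {C, N}.
Backdoor paths from F to Z:
  P1: F <- C -> S -> J <- L -> Z
  P2: F <- C -> S -> J <- Z
  P3: F <- C -> Z
The empty set is not sufficient: P3 (F <- C -> Z) has no collider blocking it and no conditioned non-collider, so it is open.
Try {C}:
  P1: blocked at fork node C ∈ conditioning set.
  P2: blocked at fork node C ∈ conditioning set.
  P3: blocked at fork node C ∈ conditioning set.
{C} contains no descendant of F and blocks every backdoor path.
No other singleton works — e.g. {N} leaves P3 open — so {C} is the unique smallest valid adjustment set.

{C}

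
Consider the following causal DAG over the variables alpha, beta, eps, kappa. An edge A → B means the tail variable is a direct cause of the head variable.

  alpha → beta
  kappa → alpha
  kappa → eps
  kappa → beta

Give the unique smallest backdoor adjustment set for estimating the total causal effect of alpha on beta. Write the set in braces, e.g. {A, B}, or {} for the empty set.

Variables eligible for adjustment (non-descendants of alpha, excluding alpha and beta): {eps, kappa}.
Backdoor paths from alpha to beta:
  P1: alpha <- kappa -> beta
The empty set is not sufficient: P1 (alpha <- kappa -> beta) has no collider blocking it and no conditioned non-collider, so it is open.
Try {kappa}:
  P1: blocked at fork node kappa ∈ conditioning set.
{kappa} contains no descendant of alpha and blocks every backdoor path.
No other singleton works — e.g. {eps} leaves P1 open — so {kappa} is the unique smallest valid adjustment set.

{kappa}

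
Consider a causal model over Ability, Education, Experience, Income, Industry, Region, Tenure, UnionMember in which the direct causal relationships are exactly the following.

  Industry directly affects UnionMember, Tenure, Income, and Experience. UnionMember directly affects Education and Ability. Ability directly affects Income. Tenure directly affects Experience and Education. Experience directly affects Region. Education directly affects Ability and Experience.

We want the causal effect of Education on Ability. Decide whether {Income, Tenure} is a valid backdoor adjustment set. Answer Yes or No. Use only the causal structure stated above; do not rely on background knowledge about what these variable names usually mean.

No

Backdoor paths from Education to Ability (paths whose first edge points into Education):
  P1: Education <- Tenure <- Industry -> UnionMember -> Ability
  P2: Education <- Tenure <- Industry -> Income <- Ability
  P3: Education <- Tenure -> Experience <- Industry -> UnionMember -> Ability
  P4: Education <- Tenure -> Experience <- Industry -> Income <- Ability
  P5: Education <- UnionMember <- Industry -> Income <- Ability
  P6: Education <- UnionMember -> Ability
Condition 1 (no descendant of Education in the set): FAILS — Income is a descendant of Education.
Condition 2 (every backdoor path blocked by {Income, Tenure}):
  P1: blocked at chain node Tenure ∈ conditioning set.
  P2: blocked at chain node Tenure ∈ conditioning set.
  P3: blocked at fork node Tenure ∈ conditioning set.
  P4: blocked at fork node Tenure ∈ conditioning set.
  P5: open — collider(s) Income are conditioned on (or have a conditioned descendant) and no non-collider on the path is in the set.
  P6: open — no interior node is in the conditioning set.
{Income, Tenure} does not satisfy the backdoor criterion.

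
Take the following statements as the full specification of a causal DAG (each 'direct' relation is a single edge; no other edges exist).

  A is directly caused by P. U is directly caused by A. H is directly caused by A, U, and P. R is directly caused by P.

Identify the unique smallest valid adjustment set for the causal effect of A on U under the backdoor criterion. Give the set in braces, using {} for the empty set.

{}

Variables eligible for adjustment (non-descendants of A, excluding A and U): {P, R}.
Backdoor paths from A to U:
  P1: A <- P -> H <- U
Each backdoor path contains an unconditioned collider, so every path is already blocked with the empty conditioning set:
  P1: blocked at collider H (neither it nor any descendant is in the conditioning set).
The empty set is therefore the unique smallest valid set.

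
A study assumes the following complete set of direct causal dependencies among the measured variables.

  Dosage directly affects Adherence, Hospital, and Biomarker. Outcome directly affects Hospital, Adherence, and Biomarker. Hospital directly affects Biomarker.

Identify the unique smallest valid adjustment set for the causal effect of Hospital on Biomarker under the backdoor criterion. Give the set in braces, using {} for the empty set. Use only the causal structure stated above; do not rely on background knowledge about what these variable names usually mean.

{Dosage, Outcome}

Variables eligible for adjustment (non-descendants of Hospital, excluding Hospital and Biomarker): {Adherence, Dosage, Outcome}.
Backdoor paths from Hospital to Biomarker:
  P1: Hospital <- Outcome -> Adherence <- Dosage -> Biomarker
  P2: Hospital <- Outcome -> Biomarker
  P3: Hospital <- Dosage -> Adherence <- Outcome -> Biomarker
  P4: Hospital <- Dosage -> Biomarker
The empty set is not sufficient: P2 (Hospital <- Outcome -> Biomarker) has no collider blocking it and no conditioned non-collider, so it is open.
Try {Dosage, Outcome}:
  P1: blocked at fork node Outcome ∈ conditioning set.
  P2: blocked at fork node Outcome ∈ conditioning set.
  P3: blocked at fork node Dosage ∈ conditioning set.
  P4: blocked at fork node Dosage ∈ conditioning set.
{Dosage, Outcome} contains no descendant of Hospital and blocks every backdoor path.
Every element of {Dosage, Outcome} is needed (dropping Dosage leaves P4 open; dropping Outcome leaves P2 open), so no proper subset is valid.
Among all size-2 subsets of the eligible variables, only {Dosage, Outcome} blocks every backdoor path, so it is the unique smallest valid adjustment set.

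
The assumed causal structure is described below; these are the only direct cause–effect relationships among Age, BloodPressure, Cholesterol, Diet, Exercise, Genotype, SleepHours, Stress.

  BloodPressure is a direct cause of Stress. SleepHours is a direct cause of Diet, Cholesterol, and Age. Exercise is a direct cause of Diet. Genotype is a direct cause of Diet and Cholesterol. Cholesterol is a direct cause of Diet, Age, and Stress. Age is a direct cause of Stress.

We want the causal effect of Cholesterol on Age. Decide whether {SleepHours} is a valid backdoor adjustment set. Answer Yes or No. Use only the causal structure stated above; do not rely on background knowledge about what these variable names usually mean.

Yes

Backdoor paths from Cholesterol to Age (paths whose first edge points into Cholesterol):
  P1: Cholesterol <- SleepHours -> Age
  P2: Cholesterol <- Genotype -> Diet <- SleepHours -> Age
Condition 1 (no descendant of Cholesterol in the set): holds — descendants of Cholesterol are {Age, Diet, Stress}; none are in {SleepHours}.
Condition 2 (every backdoor path blocked by {SleepHours}):
  P1: blocked at fork node SleepHours ∈ conditioning set.
  P2: blocked at collider Diet (neither it nor any descendant is in the conditioning set).
{SleepHours} satisfies the backdoor criterion.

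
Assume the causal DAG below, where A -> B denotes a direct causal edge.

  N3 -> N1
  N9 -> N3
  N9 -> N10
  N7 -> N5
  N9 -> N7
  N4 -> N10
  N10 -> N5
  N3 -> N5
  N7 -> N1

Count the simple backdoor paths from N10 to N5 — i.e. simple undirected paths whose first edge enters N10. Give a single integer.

4

A backdoor path from N10 to N5 is any simple undirected path whose first edge points into N10 (i.e. leaves N10 via a parent).
Parents of N10: {N4, N9}.
Enumerating:
  P1: N10 <- N9 -> N3 -> N1 <- N7 -> N5
  P2: N10 <- N9 -> N3 -> N5
  P3: N10 <- N9 -> N7 -> N1 <- N3 -> N5
  P4: N10 <- N9 -> N7 -> N5
That exhausts the simple backdoor paths. Count: 4.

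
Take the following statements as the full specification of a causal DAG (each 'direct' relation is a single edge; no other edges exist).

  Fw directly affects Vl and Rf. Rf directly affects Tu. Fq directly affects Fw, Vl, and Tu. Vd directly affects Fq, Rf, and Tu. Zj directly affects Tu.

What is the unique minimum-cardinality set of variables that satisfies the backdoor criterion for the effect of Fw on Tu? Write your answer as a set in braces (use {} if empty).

{Fq}

Variables eligible for adjustment (non-descendants of Fw, excluding Fw and Tu): {Fq, Vd, Zj}.
Backdoor paths from Fw to Tu:
  P1: Fw <- Fq <- Vd -> Rf -> Tu
  P2: Fw <- Fq <- Vd -> Tu
  P3: Fw <- Fq -> Tu
The empty set is not sufficient: P1 (Fw <- Fq <- Vd -> Rf -> Tu) has no collider blocking it and no conditioned non-collider, so it is open.
Try {Fq}:
  P1: blocked at chain node Fq ∈ conditioning set.
  P2: blocked at chain node Fq ∈ conditioning set.
  P3: blocked at fork node Fq ∈ conditioning set.
{Fq} contains no descendant of Fw and blocks every backdoor path.
No other singleton works — e.g. {Vd} leaves P3 open — so {Fq} is the unique smallest valid adjustment set.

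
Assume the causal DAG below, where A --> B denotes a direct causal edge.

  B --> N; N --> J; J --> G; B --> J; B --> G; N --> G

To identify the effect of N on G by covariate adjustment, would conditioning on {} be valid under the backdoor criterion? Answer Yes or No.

No

Backdoor paths from N to G (paths whose first edge points into N):
  P1: N <- B -> J -> G
  P2: N <- B -> G
Condition 1 (no descendant of N in the set): holds — descendants of N are {G, J}; none are in {}.
Condition 2 (every backdoor path blocked by {}):
  P1: open — no interior node is in the conditioning set.
  P2: open — no interior node is in the conditioning set.
{} does not satisfy the backdoor criterion.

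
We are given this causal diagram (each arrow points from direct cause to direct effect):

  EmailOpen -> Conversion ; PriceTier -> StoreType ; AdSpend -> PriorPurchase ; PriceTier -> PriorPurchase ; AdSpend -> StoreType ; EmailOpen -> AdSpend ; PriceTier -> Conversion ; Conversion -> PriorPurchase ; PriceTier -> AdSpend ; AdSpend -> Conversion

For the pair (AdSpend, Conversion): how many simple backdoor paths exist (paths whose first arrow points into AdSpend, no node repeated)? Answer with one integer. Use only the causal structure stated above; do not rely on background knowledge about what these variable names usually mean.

3

A backdoor path from AdSpend to Conversion is any simple undirected path whose first edge points into AdSpend (i.e. leaves AdSpend via a parent).
Parents of AdSpend: {EmailOpen, PriceTier}.
Enumerating:
  P1: AdSpend <- PriceTier -> Conversion
  P2: AdSpend <- PriceTier -> PriorPurchase <- Conversion
  P3: AdSpend <- EmailOpen -> Conversion
That exhausts the simple backdoor paths. Count: 3.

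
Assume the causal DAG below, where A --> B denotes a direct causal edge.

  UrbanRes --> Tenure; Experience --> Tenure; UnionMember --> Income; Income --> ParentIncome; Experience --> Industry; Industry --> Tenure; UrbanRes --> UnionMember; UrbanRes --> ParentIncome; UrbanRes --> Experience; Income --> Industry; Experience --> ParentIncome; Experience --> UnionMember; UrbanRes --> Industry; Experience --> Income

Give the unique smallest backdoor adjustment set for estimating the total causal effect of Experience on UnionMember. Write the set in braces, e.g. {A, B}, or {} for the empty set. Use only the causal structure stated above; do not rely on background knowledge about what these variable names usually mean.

Variables eligible for adjustment (non-descendants of Experience, excluding Experience and UnionMember): {UrbanRes}.
Backdoor paths from Experience to UnionMember:
  P1: Experience <- UrbanRes -> UnionMember
  P2: Experience <- UrbanRes -> ParentIncome <- Income <- UnionMember
  P3: Experience <- UrbanRes -> Industry <- Income <- UnionMember
  P4: Experience <- UrbanRes -> Tenure <- Industry <- Income <- UnionMember
The empty set is not sufficient: P1 (Experience <- UrbanRes -> UnionMember) has no collider blocking it and no conditioned non-collider, so it is open.
Try {UrbanRes}:
  P1: blocked at fork node UrbanRes ∈ conditioning set.
  P2: blocked at fork node UrbanRes ∈ conditioning set.
  P3: blocked at fork node UrbanRes ∈ conditioning set.
  P4: blocked at fork node UrbanRes ∈ conditioning set.
{UrbanRes} contains no descendant of Experience and blocks every backdoor path.
{UrbanRes} is the unique smallest valid adjustment set.

{UrbanRes}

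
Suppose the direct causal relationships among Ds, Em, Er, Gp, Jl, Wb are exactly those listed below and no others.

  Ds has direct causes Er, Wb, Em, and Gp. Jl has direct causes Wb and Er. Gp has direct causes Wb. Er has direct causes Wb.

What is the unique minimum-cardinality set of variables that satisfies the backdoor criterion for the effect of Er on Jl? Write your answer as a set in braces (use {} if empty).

{Wb}

Variables eligible for adjustment (non-descendants of Er, excluding Er and Jl): {Em, Gp, Wb}.
Backdoor paths from Er to Jl:
  P1: Er <- Wb -> Jl
The empty set is not sufficient: P1 (Er <- Wb -> Jl) has no collider blocking it and no conditioned non-collider, so it is open.
Try {Wb}:
  P1: blocked at fork node Wb ∈ conditioning set.
{Wb} contains no descendant of Er and blocks every backdoor path.
No other singleton works — e.g. {Em} leaves P1 open — so {Wb} is the unique smallest valid adjustment set.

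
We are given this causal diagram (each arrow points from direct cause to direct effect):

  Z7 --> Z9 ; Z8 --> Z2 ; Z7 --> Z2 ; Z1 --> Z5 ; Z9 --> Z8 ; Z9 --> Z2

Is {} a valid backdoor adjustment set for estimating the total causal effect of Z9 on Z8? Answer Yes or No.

Yes

Backdoor paths from Z9 to Z8 (paths whose first edge points into Z9):
  P1: Z9 <- Z7 -> Z2 <- Z8
Condition 1 (no descendant of Z9 in the set): holds — descendants of Z9 are {Z2, Z8}; none are in {}.
Condition 2 (every backdoor path blocked by {}):
  P1: blocked at collider Z2 (neither it nor any descendant is in the conditioning set).
{} satisfies the backdoor criterion.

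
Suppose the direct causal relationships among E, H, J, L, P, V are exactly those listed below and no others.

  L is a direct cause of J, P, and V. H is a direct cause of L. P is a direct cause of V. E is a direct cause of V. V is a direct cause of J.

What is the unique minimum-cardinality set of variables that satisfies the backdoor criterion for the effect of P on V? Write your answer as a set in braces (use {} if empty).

Variables eligible for adjustment (non-descendants of P, excluding P and V): {E, H, L}.
Backdoor paths from P to V:
  P1: P <- L -> V
  P2: P <- L -> J <- V
The empty set is not sufficient: P1 (P <- L -> V) has no collider blocking it and no conditioned non-collider, so it is open.
Try {L}:
  P1: blocked at fork node L ∈ conditioning set.
  P2: blocked at fork node L ∈ conditioning set.
{L} contains no descendant of P and blocks every backdoor path.
No other singleton works — e.g. {H} leaves P1 open — so {L} is the unique smallest valid adjustment set.

{L}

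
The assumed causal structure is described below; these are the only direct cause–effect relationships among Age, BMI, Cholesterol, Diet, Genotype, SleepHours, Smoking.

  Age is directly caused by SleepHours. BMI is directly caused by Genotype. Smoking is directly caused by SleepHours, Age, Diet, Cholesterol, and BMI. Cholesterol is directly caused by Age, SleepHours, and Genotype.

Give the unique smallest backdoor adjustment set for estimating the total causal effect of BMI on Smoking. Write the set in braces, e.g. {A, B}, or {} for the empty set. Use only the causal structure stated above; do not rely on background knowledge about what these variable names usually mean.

Variables eligible for adjustment (non-descendants of BMI, excluding BMI and Smoking): {Age, Cholesterol, Diet, Genotype, SleepHours}.
Backdoor paths from BMI to Smoking:
  P1: BMI <- Genotype -> Cholesterol <- SleepHours -> Age -> Smoking
  P2: BMI <- Genotype -> Cholesterol <- SleepHours -> Smoking
  P3: BMI <- Genotype -> Cholesterol <- Age <- SleepHours -> Smoking
  P4: BMI <- Genotype -> Cholesterol <- Age -> Smoking
  P5: BMI <- Genotype -> Cholesterol -> Smoking
The empty set is not sufficient: P5 (BMI <- Genotype -> Cholesterol -> Smoking) has no collider blocking it and no conditioned non-collider, so it is open.
Try {Genotype}:
  P1: blocked at fork node Genotype ∈ conditioning set.
  P2: blocked at fork node Genotype ∈ conditioning set.
  P3: blocked at fork node Genotype ∈ conditioning set.
  P4: blocked at fork node Genotype ∈ conditioning set.
  P5: blocked at fork node Genotype ∈ conditioning set.
{Genotype} contains no descendant of BMI and blocks every backdoor path.
No other singleton works — e.g. {SleepHours} leaves P5 open — so {Genotype} is the unique smallest valid adjustment set.

{Genotype}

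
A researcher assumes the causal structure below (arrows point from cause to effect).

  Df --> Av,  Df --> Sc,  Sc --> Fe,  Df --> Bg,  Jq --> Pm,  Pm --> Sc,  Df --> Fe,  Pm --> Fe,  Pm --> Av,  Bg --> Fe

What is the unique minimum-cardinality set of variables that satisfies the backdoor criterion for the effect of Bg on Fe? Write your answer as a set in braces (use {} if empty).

{Df}

Variables eligible for adjustment (non-descendants of Bg, excluding Bg and Fe): {Av, Df, Jq, Pm, Sc}.
Backdoor paths from Bg to Fe:
  P1: Bg <- Df -> Sc <- Pm -> Fe
  P2: Bg <- Df -> Sc -> Fe
  P3: Bg <- Df -> Fe
  P4: Bg <- Df -> Av <- Pm -> Sc -> Fe
  P5: Bg <- Df -> Av <- Pm -> Fe
The empty set is not sufficient: P2 (Bg <- Df -> Sc -> Fe) has no collider blocking it and no conditioned non-collider, so it is open.
Try {Df}:
  P1: blocked at fork node Df ∈ conditioning set.
  P2: blocked at fork node Df ∈ conditioning set.
  P3: blocked at fork node Df ∈ conditioning set.
  P4: blocked at fork node Df ∈ conditioning set.
  P5: blocked at fork node Df ∈ conditioning set.
{Df} contains no descendant of Bg and blocks every backdoor path.
No other singleton works — e.g. {Jq} leaves P2 open — so {Df} is the unique smallest valid adjustment set.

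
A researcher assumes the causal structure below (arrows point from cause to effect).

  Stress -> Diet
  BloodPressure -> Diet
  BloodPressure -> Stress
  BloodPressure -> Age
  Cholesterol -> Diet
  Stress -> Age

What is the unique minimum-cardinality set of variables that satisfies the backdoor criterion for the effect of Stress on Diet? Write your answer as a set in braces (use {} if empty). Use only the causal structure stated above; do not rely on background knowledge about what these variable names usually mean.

{BloodPressure}

Variables eligible for adjustment (non-descendants of Stress, excluding Stress and Diet): {BloodPressure, Cholesterol}.
Backdoor paths from Stress to Diet:
  P1: Stress <- BloodPressure -> Diet
The empty set is not sufficient: P1 (Stress <- BloodPressure -> Diet) has no collider blocking it and no conditioned non-collider, so it is open.
Try {BloodPressure}:
  P1: blocked at fork node BloodPressure ∈ conditioning set.
{BloodPressure} contains no descendant of Stress and blocks every backdoor path.
No other singleton works — e.g. {Cholesterol} leaves P1 open — so {BloodPressure} is the unique smallest valid adjustment set.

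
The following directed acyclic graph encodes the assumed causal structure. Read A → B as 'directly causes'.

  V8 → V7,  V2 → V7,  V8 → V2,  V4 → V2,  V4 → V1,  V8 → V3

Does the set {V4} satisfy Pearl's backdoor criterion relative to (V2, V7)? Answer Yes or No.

No

Backdoor paths from V2 to V7 (paths whose first edge points into V2):
  P1: V2 <- V8 -> V7
Condition 1 (no descendant of V2 in the set): holds — descendants of V2 are {V7}; none are in {V4}.
Condition 2 (every backdoor path blocked by {V4}):
  P1: open — no interior node is in the conditioning set.
{V4} does not satisfy the backdoor criterion.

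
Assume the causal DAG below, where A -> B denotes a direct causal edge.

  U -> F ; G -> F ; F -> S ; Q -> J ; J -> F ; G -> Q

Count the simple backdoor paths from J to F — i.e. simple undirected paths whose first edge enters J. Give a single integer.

1

A backdoor path from J to F is any simple undirected path whose first edge points into J (i.e. leaves J via a parent).
Parents of J: {Q}.
Enumerating:
  P1: J <- Q <- G -> F
That exhausts the simple backdoor paths. Count: 1.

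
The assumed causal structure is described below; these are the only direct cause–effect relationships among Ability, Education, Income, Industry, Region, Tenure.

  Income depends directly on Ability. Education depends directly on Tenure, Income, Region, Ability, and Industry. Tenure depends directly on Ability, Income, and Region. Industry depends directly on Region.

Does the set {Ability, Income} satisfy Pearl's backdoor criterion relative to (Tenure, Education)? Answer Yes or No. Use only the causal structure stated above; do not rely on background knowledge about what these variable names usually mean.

No

Backdoor paths from Tenure to Education (paths whose first edge points into Tenure):
  P1: Tenure <- Region -> Industry -> Education
  P2: Tenure <- Region -> Education
  P3: Tenure <- Ability -> Income -> Education
  P4: Tenure <- Ability -> Education
  P5: Tenure <- Income <- Ability -> Education
  P6: Tenure <- Income -> Education
Condition 1 (no descendant of Tenure in the set): holds — descendants of Tenure are {Education}; none are in {Ability, Income}.
Condition 2 (every backdoor path blocked by {Ability, Income}):
  P1: open — no interior node is in the conditioning set.
  P2: open — no interior node is in the conditioning set.
  P3: blocked at fork node Ability ∈ conditioning set.
  P4: blocked at fork node Ability ∈ conditioning set.
  P5: blocked at chain node Income ∈ conditioning set.
  P6: blocked at fork node Income ∈ conditioning set.
{Ability, Income} does not satisfy the backdoor criterion.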